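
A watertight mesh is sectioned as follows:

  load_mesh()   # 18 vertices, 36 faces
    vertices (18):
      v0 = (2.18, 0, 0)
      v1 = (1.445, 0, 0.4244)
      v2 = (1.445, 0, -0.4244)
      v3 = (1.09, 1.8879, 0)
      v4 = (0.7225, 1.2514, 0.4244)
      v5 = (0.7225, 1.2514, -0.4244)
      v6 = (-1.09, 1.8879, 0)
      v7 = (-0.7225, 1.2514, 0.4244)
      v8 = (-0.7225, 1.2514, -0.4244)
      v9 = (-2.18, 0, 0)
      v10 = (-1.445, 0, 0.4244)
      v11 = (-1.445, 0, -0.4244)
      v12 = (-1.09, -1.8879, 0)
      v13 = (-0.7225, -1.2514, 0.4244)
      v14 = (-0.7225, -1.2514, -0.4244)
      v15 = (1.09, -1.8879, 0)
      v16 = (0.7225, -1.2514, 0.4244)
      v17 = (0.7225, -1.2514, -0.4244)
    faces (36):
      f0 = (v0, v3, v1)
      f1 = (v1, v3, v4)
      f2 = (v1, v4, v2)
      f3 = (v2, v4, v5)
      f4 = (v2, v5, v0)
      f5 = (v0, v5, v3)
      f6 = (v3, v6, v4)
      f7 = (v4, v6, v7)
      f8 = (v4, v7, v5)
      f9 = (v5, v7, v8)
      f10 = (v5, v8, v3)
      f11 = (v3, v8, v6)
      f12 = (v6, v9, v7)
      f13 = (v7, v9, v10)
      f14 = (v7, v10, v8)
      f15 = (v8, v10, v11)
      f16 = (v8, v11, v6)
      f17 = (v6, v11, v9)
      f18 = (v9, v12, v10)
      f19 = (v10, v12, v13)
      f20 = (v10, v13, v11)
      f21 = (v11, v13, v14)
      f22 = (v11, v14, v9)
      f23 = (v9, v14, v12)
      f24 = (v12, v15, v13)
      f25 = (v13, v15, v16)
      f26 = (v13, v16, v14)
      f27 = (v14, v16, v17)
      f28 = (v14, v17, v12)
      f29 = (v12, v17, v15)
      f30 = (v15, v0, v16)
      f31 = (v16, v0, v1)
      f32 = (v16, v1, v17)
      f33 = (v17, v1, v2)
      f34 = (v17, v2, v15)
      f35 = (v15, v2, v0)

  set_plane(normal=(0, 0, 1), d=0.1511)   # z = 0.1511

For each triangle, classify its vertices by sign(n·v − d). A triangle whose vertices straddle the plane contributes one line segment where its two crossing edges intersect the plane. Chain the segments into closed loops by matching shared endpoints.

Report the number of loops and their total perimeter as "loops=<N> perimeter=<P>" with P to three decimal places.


Straddling triangles (24 of 36):
  (v0,v3,v1) [--+] → (1.21639, 1.21575, 0.1511)–(1.91832, 0, 0.1511)  len=1.4038
  (v1,v3,v4) [+-+] → (1.21639, 1.21575, 0.1511)–(0.959158, 1.66129, 0.1511)  len=0.5145
  (v1,v4,v2) [++-] → (0.955133, 0.848469, 0.1511)–(1.445, 0, 0.1511)  len=0.9797
  (v2,v4,v5) [-+-] → (0.955133, 0.848469, 0.1511)–(0.7225, 1.2514, 0.1511)  len=0.4653
  (v3,v6,v4) [--+] → (-0.444692, 1.66129, 0.1511)–(0.959158, 1.66129, 0.1511)  len=1.4039
  (v4,v6,v7) [+-+] → (-0.444692, 1.66129, 0.1511)–(-0.959158, 1.66129, 0.1511)  len=0.5145
  (v4,v7,v5) [++-] → (-0.257233, 1.2514, 0.1511)–(0.7225, 1.2514, 0.1511)  len=0.9797
  (v5,v7,v8) [-+-] → (-0.257233, 1.2514, 0.1511)–(-0.7225, 1.2514, 0.1511)  len=0.4653
  (v6,v9,v7) [--+] → (-1.66108, 0.445539, 0.1511)–(-0.959158, 1.66129, 0.1511)  len=1.4038
  (v7,v9,v10) [+-+] → (-1.66108, 0.445539, 0.1511)–(-1.91832, 0, 0.1511)  len=0.5145
  (v7,v10,v8) [++-] → (-1.21237, 0.402931, 0.1511)–(-0.7225, 1.2514, 0.1511)  len=0.9797
  (v8,v10,v11) [-+-] → (-1.21237, 0.402931, 0.1511)–(-1.445, 0, 0.1511)  len=0.4653
  (v9,v12,v10) [--+] → (-1.21639, -1.21575, 0.1511)–(-1.91832, 0, 0.1511)  len=1.4038
  (v10,v12,v13) [+-+] → (-1.21639, -1.21575, 0.1511)–(-0.959158, -1.66129, 0.1511)  len=0.5145
  (v10,v13,v11) [++-] → (-0.955133, -0.848469, 0.1511)–(-1.445, 0, 0.1511)  len=0.9797
  (v11,v13,v14) [-+-] → (-0.955133, -0.848469, 0.1511)–(-0.7225, -1.2514, 0.1511)  len=0.4653
  (v12,v15,v13) [--+] → (0.444692, -1.66129, 0.1511)–(-0.959158, -1.66129, 0.1511)  len=1.4039
  (v13,v15,v16) [+-+] → (0.444692, -1.66129, 0.1511)–(0.959158, -1.66129, 0.1511)  len=0.5145
  (v13,v16,v14) [++-] → (0.257233, -1.2514, 0.1511)–(-0.7225, -1.2514, 0.1511)  len=0.9797
  (v14,v16,v17) [-+-] → (0.257233, -1.2514, 0.1511)–(0.7225, -1.2514, 0.1511)  len=0.4653
  (v15,v0,v16) [--+] → (1.66108, -0.445539, 0.1511)–(0.959158, -1.66129, 0.1511)  len=1.4038
  (v16,v0,v1) [+-+] → (1.66108, -0.445539, 0.1511)–(1.91832, 0, 0.1511)  len=0.5145
  (v16,v1,v17) [++-] → (1.21237, -0.402931, 0.1511)–(0.7225, -1.2514, 0.1511)  len=0.9797
  (v17,v1,v2) [-+-] → (1.21237, -0.402931, 0.1511)–(1.445, 0, 0.1511)  len=0.4653

Chained into 2 loop(s):
  loop 1: 12 segments, perimeter = 11.5098
  loop 2: 12 segments, perimeter = 8.6700
Total perimeter = 20.180

loops=2 perimeter=20.180


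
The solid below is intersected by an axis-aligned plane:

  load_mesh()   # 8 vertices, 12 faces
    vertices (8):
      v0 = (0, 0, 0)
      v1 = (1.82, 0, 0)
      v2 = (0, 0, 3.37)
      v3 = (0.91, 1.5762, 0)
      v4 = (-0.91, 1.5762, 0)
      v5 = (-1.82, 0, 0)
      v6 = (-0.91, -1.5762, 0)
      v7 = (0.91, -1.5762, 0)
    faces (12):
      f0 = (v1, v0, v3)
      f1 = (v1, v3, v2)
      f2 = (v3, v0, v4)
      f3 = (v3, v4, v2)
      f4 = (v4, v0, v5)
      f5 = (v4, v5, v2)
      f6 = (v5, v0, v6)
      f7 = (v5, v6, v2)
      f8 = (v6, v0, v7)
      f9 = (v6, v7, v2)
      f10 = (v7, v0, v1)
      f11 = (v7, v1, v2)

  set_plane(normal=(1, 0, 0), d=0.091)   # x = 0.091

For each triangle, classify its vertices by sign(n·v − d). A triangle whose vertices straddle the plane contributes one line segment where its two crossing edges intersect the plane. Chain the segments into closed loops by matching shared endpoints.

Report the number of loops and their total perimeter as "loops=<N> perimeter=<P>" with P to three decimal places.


loops=1 perimeter=10.311

Straddling triangles (8 of 12):
  (v1,v0,v3) [+-+] → (0.091, 0, 0)–(0.091, 0.15762, 0)  len=0.1576
  (v1,v3,v2) [++-] → (0.091, 0.15762, 3.033)–(0.091, 0, 3.2015)  len=0.2307
  (v3,v0,v4) [+--] → (0.091, 0.15762, 0)–(0.091, 1.5762, 0)  len=1.4186
  (v3,v4,v2) [+--] → (0.091, 1.5762, 0)–(0.091, 0.15762, 3.033)  len=3.3484
  (v6,v0,v7) [--+] → (0.091, -0.15762, 0)–(0.091, -1.5762, 0)  len=1.4186
  (v6,v7,v2) [-+-] → (0.091, -1.5762, 0)–(0.091, -0.15762, 3.033)  len=3.3484
  (v7,v0,v1) [+-+] → (0.091, -0.15762, 0)–(0.091, 0, 0)  len=0.1576
  (v7,v1,v2) [++-] → (0.091, 0, 3.2015)–(0.091, -0.15762, 3.033)  len=0.2307

Chained into 1 loop(s):
  loop 1: 8 segments, perimeter = 10.3106
Total perimeter = 10.311


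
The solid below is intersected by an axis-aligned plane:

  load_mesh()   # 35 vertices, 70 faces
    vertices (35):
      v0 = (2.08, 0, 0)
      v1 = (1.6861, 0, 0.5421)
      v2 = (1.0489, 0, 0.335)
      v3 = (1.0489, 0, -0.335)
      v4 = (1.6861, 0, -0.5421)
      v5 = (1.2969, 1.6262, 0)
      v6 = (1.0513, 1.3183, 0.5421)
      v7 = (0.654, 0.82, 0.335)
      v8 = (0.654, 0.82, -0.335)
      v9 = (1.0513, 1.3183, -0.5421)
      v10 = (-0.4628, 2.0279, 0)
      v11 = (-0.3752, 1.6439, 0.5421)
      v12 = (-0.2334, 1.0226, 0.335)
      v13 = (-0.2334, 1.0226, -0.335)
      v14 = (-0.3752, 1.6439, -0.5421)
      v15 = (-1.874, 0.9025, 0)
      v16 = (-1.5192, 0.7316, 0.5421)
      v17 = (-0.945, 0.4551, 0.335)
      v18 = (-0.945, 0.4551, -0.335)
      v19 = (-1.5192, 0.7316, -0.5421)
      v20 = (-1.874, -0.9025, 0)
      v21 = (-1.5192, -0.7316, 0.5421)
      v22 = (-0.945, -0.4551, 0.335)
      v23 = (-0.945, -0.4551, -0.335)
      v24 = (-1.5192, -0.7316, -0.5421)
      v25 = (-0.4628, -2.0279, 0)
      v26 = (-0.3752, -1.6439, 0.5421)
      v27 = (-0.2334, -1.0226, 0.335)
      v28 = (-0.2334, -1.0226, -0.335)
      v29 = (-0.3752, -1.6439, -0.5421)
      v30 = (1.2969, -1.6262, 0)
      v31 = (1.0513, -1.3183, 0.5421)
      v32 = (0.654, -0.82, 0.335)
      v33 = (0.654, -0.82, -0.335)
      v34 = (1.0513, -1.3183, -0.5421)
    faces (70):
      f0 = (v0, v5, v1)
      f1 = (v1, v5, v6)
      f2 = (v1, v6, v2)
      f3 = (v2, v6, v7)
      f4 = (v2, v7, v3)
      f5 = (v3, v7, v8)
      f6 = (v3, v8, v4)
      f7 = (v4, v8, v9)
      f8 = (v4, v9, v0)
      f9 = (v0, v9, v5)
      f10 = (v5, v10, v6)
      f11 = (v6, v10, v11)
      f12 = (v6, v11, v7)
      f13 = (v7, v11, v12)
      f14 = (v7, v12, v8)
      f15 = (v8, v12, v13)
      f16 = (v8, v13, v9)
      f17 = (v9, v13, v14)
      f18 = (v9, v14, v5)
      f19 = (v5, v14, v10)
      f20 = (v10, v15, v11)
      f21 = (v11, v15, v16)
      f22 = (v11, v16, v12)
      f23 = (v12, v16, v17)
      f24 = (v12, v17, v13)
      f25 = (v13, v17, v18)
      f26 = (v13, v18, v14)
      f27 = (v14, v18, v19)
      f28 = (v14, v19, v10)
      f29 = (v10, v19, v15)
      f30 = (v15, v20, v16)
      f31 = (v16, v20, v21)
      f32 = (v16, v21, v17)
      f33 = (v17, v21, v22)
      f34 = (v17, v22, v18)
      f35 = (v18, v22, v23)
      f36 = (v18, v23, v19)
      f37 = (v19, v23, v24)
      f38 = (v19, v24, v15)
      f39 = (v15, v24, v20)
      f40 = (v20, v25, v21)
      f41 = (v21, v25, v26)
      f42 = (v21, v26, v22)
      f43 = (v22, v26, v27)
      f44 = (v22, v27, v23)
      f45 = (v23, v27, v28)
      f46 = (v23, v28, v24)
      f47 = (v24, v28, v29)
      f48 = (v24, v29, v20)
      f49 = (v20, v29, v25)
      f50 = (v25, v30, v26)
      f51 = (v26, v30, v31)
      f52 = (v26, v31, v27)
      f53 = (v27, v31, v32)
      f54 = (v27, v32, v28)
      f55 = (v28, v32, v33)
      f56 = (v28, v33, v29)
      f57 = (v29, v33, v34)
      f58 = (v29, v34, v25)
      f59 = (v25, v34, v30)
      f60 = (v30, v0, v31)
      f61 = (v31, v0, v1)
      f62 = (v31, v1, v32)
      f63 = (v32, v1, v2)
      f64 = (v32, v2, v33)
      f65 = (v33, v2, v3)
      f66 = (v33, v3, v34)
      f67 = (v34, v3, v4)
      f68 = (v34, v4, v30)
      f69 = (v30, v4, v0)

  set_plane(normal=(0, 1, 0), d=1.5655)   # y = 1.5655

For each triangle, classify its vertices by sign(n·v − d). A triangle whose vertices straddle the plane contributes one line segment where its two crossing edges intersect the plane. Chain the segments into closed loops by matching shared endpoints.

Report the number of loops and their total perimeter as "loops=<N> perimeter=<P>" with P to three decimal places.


loops=1 perimeter=5.432

Straddling triangles (16 of 70):
  (v0,v5,v1) [-+-] → (1.32613, 1.5655, 0)–(1.31143, 1.5655, 0.0202346)  len=0.0250
  (v1,v5,v6) [-+-] → (1.31143, 1.5655, 0.0202346)–(1.24848, 1.5655, 0.106871)  len=0.1071
  (v0,v9,v5) [--+] → (1.24848, 1.5655, -0.106871)–(1.32613, 1.5655, 0)  len=0.1321
  (v5,v10,v6) [++-] → (0.52384, 1.5655, 0.353251)–(1.24848, 1.5655, 0.106871)  len=0.7654
  (v6,v10,v11) [-++] → (0.52384, 1.5655, 0.353251)–(-0.0317184, 1.5655, 0.5421)  len=0.5868
  (v6,v11,v7) [-+-] → (-0.0317184, 1.5655, 0.5421)–(-0.277264, 1.5655, 0.522393)  len=0.2463
  (v7,v11,v12) [-+-] → (-0.277264, 1.5655, 0.522393)–(-0.357307, 1.5655, 0.515967)  len=0.0803
  (v9,v13,v14) [--+] → (-0.357307, 1.5655, -0.515967)–(-0.0317184, 1.5655, -0.5421)  len=0.3266
  (v9,v14,v5) [-++] → (-0.0317184, 1.5655, -0.5421)–(1.24848, 1.5655, -0.106871)  len=1.3522
  (v10,v15,v11) [+-+] → (-1.04263, 1.5655, 0)–(-0.533692, 1.5655, 0.484775)  len=0.7029
  (v11,v15,v16) [+--] → (-0.533692, 1.5655, 0.484775)–(-0.473512, 1.5655, 0.5421)  len=0.0831
  (v11,v16,v12) [+--] → (-0.473512, 1.5655, 0.5421)–(-0.357307, 1.5655, 0.515967)  len=0.1191
  (v13,v18,v14) [--+] → (-0.412778, 1.5655, -0.528442)–(-0.357307, 1.5655, -0.515967)  len=0.0569
  (v14,v18,v19) [+--] → (-0.412778, 1.5655, -0.528442)–(-0.473512, 1.5655, -0.5421)  len=0.0623
  (v14,v19,v10) [+-+] → (-0.473512, 1.5655, -0.5421)–(-0.839626, 1.5655, -0.193371)  len=0.5056
  (v10,v19,v15) [+--] → (-0.839626, 1.5655, -0.193371)–(-1.04263, 1.5655, 0)  len=0.2804

Chained into 1 loop(s):
  loop 1: 16 segments, perimeter = 5.4320
Total perimeter = 5.432


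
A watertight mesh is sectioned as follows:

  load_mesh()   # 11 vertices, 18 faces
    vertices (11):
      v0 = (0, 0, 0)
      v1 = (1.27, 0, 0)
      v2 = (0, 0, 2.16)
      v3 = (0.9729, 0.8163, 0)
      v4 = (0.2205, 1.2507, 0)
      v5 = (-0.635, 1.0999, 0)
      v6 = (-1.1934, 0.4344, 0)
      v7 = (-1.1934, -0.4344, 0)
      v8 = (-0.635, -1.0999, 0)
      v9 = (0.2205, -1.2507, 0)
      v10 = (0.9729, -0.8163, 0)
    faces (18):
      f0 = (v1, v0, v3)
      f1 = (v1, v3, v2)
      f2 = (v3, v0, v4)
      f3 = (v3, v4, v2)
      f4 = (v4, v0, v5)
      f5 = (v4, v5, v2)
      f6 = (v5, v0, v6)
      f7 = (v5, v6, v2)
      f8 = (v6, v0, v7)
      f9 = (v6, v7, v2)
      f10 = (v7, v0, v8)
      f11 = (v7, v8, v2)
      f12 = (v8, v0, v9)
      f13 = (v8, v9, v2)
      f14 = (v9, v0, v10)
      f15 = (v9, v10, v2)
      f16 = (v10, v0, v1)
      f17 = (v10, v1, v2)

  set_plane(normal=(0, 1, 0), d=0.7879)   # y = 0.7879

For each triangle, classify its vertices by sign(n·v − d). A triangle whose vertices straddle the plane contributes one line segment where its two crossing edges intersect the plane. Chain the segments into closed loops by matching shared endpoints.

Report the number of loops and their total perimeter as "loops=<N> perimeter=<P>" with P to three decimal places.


loops=1 perimeter=4.424

Straddling triangles (8 of 18):
  (v1,v0,v3) [--+] → (0.939052, 0.7879, 0)–(0.983236, 0.7879, 0)  len=0.0442
  (v1,v3,v2) [-+-] → (0.983236, 0.7879, 0)–(0.939052, 0.7879, 0.0751488)  len=0.0872
  (v3,v0,v4) [+-+] → (0.939052, 0.7879, 0)–(0.138908, 0.7879, 0)  len=0.8001
  (v3,v4,v2) [++-] → (0.138908, 0.7879, 0.799271)–(0.939052, 0.7879, 0.0751488)  len=1.0792
  (v4,v0,v5) [+-+] → (0.138908, 0.7879, 0)–(-0.454875, 0.7879, 0)  len=0.5938
  (v4,v5,v2) [++-] → (-0.454875, 0.7879, 0.61271)–(0.138908, 0.7879, 0.799271)  len=0.6224
  (v5,v0,v6) [+--] → (-0.454875, 0.7879, 0)–(-0.896789, 0.7879, 0)  len=0.4419
  (v5,v6,v2) [+--] → (-0.896789, 0.7879, 0)–(-0.454875, 0.7879, 0.61271)  len=0.7554

Chained into 1 loop(s):
  loop 1: 8 segments, perimeter = 4.4242
Total perimeter = 4.424


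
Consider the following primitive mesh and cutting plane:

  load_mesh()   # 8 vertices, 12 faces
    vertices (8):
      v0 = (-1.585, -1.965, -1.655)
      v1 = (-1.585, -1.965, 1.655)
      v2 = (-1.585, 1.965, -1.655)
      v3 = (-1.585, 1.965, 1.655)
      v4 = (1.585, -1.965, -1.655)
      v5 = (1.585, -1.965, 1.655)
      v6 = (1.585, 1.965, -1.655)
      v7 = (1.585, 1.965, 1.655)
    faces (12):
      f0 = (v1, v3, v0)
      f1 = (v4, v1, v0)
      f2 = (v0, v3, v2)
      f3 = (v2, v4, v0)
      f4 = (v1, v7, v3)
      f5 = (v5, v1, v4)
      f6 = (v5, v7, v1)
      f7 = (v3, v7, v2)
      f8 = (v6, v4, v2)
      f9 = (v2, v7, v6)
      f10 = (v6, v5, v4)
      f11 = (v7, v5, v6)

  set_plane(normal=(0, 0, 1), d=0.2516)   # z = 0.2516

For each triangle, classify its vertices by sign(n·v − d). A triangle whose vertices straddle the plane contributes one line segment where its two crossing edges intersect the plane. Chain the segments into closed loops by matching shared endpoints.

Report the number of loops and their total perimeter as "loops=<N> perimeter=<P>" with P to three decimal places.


loops=1 perimeter=14.200

Straddling triangles (8 of 12):
  (v1,v3,v0) [++-] → (-1.585, 0.298727, 0.2516)–(-1.585, -1.965, 0.2516)  len=2.2637
  (v4,v1,v0) [-+-] → (-0.240958, -1.965, 0.2516)–(-1.585, -1.965, 0.2516)  len=1.3440
  (v0,v3,v2) [-+-] → (-1.585, 0.298727, 0.2516)–(-1.585, 1.965, 0.2516)  len=1.6663
  (v5,v1,v4) [++-] → (-0.240958, -1.965, 0.2516)–(1.585, -1.965, 0.2516)  len=1.8260
  (v3,v7,v2) [++-] → (0.240958, 1.965, 0.2516)–(-1.585, 1.965, 0.2516)  len=1.8260
  (v2,v7,v6) [-+-] → (0.240958, 1.965, 0.2516)–(1.585, 1.965, 0.2516)  len=1.3440
  (v6,v5,v4) [-+-] → (1.585, -0.298727, 0.2516)–(1.585, -1.965, 0.2516)  len=1.6663
  (v7,v5,v6) [++-] → (1.585, -0.298727, 0.2516)–(1.585, 1.965, 0.2516)  len=2.2637

Chained into 1 loop(s):
  loop 1: 8 segments, perimeter = 14.2000
Total perimeter = 14.200


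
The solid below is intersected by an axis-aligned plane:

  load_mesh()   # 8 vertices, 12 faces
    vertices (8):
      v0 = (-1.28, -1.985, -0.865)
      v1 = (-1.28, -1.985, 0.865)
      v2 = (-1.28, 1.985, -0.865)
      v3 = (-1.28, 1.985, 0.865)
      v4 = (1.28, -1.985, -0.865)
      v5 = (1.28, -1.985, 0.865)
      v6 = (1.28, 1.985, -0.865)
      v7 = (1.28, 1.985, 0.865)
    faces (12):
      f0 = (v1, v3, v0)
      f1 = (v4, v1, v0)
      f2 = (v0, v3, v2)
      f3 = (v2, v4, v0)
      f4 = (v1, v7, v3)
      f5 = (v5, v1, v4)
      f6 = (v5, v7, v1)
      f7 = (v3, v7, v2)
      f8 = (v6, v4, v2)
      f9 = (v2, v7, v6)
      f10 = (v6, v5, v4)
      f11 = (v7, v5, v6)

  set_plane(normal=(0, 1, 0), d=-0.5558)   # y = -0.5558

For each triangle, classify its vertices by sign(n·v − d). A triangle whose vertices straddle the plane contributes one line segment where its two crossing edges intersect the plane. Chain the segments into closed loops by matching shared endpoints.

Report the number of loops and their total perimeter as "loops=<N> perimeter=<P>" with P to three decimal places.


loops=1 perimeter=8.580

Straddling triangles (8 of 12):
  (v1,v3,v0) [-+-] → (-1.28, -0.5558, 0.865)–(-1.28, -0.5558, -0.2422)  len=1.1072
  (v0,v3,v2) [-++] → (-1.28, -0.5558, -0.2422)–(-1.28, -0.5558, -0.865)  len=0.6228
  (v2,v4,v0) [+--] → (0.3584, -0.5558, -0.865)–(-1.28, -0.5558, -0.865)  len=1.6384
  (v1,v7,v3) [-++] → (-0.3584, -0.5558, 0.865)–(-1.28, -0.5558, 0.865)  len=0.9216
  (v5,v7,v1) [-+-] → (1.28, -0.5558, 0.865)–(-0.3584, -0.5558, 0.865)  len=1.6384
  (v6,v4,v2) [+-+] → (1.28, -0.5558, -0.865)–(0.3584, -0.5558, -0.865)  len=0.9216
  (v6,v5,v4) [+--] → (1.28, -0.5558, 0.2422)–(1.28, -0.5558, -0.865)  len=1.1072
  (v7,v5,v6) [+-+] → (1.28, -0.5558, 0.865)–(1.28, -0.5558, 0.2422)  len=0.6228

Chained into 1 loop(s):
  loop 1: 8 segments, perimeter = 8.5800
Total perimeter = 8.580


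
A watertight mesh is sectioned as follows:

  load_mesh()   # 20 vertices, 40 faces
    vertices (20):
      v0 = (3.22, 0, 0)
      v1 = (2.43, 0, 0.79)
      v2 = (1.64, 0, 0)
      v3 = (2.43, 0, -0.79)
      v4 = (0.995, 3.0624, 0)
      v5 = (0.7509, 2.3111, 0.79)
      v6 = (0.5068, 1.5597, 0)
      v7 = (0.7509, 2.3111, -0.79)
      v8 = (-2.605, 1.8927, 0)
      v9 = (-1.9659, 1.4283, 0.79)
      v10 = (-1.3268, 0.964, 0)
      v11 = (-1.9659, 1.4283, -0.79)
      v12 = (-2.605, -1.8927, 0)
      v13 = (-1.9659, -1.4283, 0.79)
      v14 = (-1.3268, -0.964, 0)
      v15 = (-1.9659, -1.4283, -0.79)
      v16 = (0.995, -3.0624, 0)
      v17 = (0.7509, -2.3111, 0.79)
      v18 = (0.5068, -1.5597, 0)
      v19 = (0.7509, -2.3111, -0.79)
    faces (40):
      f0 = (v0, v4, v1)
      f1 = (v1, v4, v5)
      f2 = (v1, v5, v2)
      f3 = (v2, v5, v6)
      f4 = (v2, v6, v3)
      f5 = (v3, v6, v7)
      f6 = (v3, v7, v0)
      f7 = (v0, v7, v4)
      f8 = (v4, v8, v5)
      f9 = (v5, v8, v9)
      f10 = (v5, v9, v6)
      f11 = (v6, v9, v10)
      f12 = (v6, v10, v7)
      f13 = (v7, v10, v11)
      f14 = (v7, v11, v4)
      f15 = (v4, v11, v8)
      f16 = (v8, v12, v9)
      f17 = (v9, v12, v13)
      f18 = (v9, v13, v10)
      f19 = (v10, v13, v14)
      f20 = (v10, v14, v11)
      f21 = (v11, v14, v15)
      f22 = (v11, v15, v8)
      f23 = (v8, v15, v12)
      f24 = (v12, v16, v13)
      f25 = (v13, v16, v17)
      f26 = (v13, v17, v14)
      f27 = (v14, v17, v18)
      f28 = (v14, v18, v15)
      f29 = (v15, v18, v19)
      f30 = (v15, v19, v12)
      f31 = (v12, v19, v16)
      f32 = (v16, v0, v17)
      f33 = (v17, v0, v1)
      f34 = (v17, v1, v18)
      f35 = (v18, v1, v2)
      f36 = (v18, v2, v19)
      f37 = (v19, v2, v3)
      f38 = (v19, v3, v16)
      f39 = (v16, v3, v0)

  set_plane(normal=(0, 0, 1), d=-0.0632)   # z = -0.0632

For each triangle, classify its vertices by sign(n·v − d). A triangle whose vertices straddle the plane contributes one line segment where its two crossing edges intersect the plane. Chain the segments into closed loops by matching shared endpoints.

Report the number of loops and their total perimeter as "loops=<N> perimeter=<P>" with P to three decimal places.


loops=2 perimeter=28.566

Straddling triangles (20 of 40):
  (v2,v6,v3) [++-] → (0.660656, 1.43492, -0.0632)–(1.7032, 0, -0.0632)  len=1.7737
  (v3,v6,v7) [-+-] → (0.660656, 1.43492, -0.0632)–(0.526328, 1.61981, -0.0632)  len=0.2285
  (v3,v7,v0) [--+] → (3.02247, 0.184888, -0.0632)–(3.1568, 0, -0.0632)  len=0.2285
  (v0,v7,v4) [+-+] → (3.02247, 0.184888, -0.0632)–(0.975472, 3.0023, -0.0632)  len=3.4825
  (v6,v10,v7) [++-] → (-1.16058, 1.07177, -0.0632)–(0.526328, 1.61981, -0.0632)  len=1.7737
  (v7,v10,v11) [-+-] → (-1.16058, 1.07177, -0.0632)–(-1.37793, 1.00114, -0.0632)  len=0.2285
  (v7,v11,v4) [--+] → (0.758128, 2.93167, -0.0632)–(0.975472, 3.0023, -0.0632)  len=0.2285
  (v4,v11,v8) [+-+] → (0.758128, 2.93167, -0.0632)–(-2.55387, 1.85555, -0.0632)  len=3.4824
  (v10,v14,v11) [++-] → (-1.37793, -0.772616, -0.0632)–(-1.37793, 1.00114, -0.0632)  len=1.7738
  (v11,v14,v15) [-+-] → (-1.37793, -0.772616, -0.0632)–(-1.37793, -1.00114, -0.0632)  len=0.2285
  (v11,v15,v8) [--+] → (-2.55387, 1.62702, -0.0632)–(-2.55387, 1.85555, -0.0632)  len=0.2285
  (v8,v15,v12) [+-+] → (-2.55387, 1.62702, -0.0632)–(-2.55387, -1.85555, -0.0632)  len=3.4826
  (v14,v18,v15) [++-] → (0.308984, -1.54919, -0.0632)–(-1.37793, -1.00114, -0.0632)  len=1.7737
  (v15,v18,v19) [-+-] → (0.308984, -1.54919, -0.0632)–(0.526328, -1.61981, -0.0632)  len=0.2285
  (v15,v19,v12) [--+] → (-2.33653, -1.92617, -0.0632)–(-2.55387, -1.85555, -0.0632)  len=0.2285
  (v12,v19,v16) [+-+] → (-2.33653, -1.92617, -0.0632)–(0.975472, -3.0023, -0.0632)  len=3.4824
  (v18,v2,v19) [++-] → (1.56887, -0.184888, -0.0632)–(0.526328, -1.61981, -0.0632)  len=1.7737
  (v19,v2,v3) [-+-] → (1.56887, -0.184888, -0.0632)–(1.7032, 0, -0.0632)  len=0.2285
  (v19,v3,v16) [--+] → (1.1098, -2.81741, -0.0632)–(0.975472, -3.0023, -0.0632)  len=0.2285
  (v16,v3,v0) [+-+] → (1.1098, -2.81741, -0.0632)–(3.1568, 0, -0.0632)  len=3.4825

Chained into 2 loop(s):
  loop 1: 10 segments, perimeter = 10.0112
  loop 2: 10 segments, perimeter = 18.5552
Total perimeter = 28.566


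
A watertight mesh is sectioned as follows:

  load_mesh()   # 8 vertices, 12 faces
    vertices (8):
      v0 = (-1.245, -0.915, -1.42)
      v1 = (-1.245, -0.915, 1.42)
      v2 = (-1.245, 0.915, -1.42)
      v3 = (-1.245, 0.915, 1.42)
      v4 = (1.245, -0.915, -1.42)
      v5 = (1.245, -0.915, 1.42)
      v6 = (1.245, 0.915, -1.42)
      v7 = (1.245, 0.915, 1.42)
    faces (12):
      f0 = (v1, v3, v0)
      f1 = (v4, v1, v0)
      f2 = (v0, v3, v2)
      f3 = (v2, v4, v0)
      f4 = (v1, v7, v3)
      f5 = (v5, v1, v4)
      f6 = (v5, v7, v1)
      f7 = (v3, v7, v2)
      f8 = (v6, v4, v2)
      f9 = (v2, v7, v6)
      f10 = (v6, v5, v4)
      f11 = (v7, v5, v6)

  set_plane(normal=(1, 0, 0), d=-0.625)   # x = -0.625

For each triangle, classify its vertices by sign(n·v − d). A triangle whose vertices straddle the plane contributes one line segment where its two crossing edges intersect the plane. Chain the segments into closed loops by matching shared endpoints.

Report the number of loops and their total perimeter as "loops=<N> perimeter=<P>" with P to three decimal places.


Straddling triangles (8 of 12):
  (v4,v1,v0) [+--] → (-0.625, -0.915, 0.712851)–(-0.625, -0.915, -1.42)  len=2.1329
  (v2,v4,v0) [-+-] → (-0.625, 0.459337, -1.42)–(-0.625, -0.915, -1.42)  len=1.3743
  (v1,v7,v3) [-+-] → (-0.625, -0.459337, 1.42)–(-0.625, 0.915, 1.42)  len=1.3743
  (v5,v1,v4) [+-+] → (-0.625, -0.915, 1.42)–(-0.625, -0.915, 0.712851)  len=0.7071
  (v5,v7,v1) [++-] → (-0.625, -0.459337, 1.42)–(-0.625, -0.915, 1.42)  len=0.4557
  (v3,v7,v2) [-+-] → (-0.625, 0.915, 1.42)–(-0.625, 0.915, -0.712851)  len=2.1329
  (v6,v4,v2) [++-] → (-0.625, 0.459337, -1.42)–(-0.625, 0.915, -1.42)  len=0.4557
  (v2,v7,v6) [-++] → (-0.625, 0.915, -0.712851)–(-0.625, 0.915, -1.42)  len=0.7071

Chained into 1 loop(s):
  loop 1: 8 segments, perimeter = 9.3400
Total perimeter = 9.340

loops=1 perimeter=9.340


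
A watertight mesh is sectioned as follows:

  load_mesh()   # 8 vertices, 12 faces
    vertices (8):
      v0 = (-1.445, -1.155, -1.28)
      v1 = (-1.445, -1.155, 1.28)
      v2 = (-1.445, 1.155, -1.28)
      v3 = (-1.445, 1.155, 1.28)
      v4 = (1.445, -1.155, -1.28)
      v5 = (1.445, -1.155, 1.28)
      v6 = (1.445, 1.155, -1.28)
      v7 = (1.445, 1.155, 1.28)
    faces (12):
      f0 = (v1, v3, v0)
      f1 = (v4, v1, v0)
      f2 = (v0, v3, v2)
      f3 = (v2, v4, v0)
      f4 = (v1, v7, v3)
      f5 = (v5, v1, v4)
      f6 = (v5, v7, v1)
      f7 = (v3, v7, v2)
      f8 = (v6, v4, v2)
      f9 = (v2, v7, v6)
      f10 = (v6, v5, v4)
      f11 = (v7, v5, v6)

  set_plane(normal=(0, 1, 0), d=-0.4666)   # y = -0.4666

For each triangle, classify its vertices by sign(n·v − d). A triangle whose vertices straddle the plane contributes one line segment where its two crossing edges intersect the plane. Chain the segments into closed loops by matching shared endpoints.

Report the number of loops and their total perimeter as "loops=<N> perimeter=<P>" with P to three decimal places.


loops=1 perimeter=10.900

Straddling triangles (8 of 12):
  (v1,v3,v0) [-+-] → (-1.445, -0.4666, 1.28)–(-1.445, -0.4666, -0.517098)  len=1.7971
  (v0,v3,v2) [-++] → (-1.445, -0.4666, -0.517098)–(-1.445, -0.4666, -1.28)  len=0.7629
  (v2,v4,v0) [+--] → (0.583755, -0.4666, -1.28)–(-1.445, -0.4666, -1.28)  len=2.0288
  (v1,v7,v3) [-++] → (-0.583755, -0.4666, 1.28)–(-1.445, -0.4666, 1.28)  len=0.8612
  (v5,v7,v1) [-+-] → (1.445, -0.4666, 1.28)–(-0.583755, -0.4666, 1.28)  len=2.0288
  (v6,v4,v2) [+-+] → (1.445, -0.4666, -1.28)–(0.583755, -0.4666, -1.28)  len=0.8612
  (v6,v5,v4) [+--] → (1.445, -0.4666, 0.517098)–(1.445, -0.4666, -1.28)  len=1.7971
  (v7,v5,v6) [+-+] → (1.445, -0.4666, 1.28)–(1.445, -0.4666, 0.517098)  len=0.7629

Chained into 1 loop(s):
  loop 1: 8 segments, perimeter = 10.9000
Total perimeter = 10.900


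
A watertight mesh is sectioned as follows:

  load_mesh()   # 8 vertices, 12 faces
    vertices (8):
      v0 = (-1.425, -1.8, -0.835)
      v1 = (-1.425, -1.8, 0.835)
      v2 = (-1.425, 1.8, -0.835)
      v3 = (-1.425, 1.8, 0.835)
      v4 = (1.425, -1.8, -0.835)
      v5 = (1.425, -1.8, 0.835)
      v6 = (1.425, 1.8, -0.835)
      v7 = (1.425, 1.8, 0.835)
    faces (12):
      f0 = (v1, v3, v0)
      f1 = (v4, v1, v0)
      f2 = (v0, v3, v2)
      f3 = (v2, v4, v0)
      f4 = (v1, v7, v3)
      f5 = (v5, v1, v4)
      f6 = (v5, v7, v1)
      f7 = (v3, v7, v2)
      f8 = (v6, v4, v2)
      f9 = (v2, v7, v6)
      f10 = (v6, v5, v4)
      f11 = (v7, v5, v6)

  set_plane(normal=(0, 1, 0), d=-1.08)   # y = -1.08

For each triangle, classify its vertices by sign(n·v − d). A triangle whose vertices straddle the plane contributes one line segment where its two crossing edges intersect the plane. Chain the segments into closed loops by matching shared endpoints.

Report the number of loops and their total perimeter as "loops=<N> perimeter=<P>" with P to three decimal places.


Straddling triangles (8 of 12):
  (v1,v3,v0) [-+-] → (-1.425, -1.08, 0.835)–(-1.425, -1.08, -0.501)  len=1.3360
  (v0,v3,v2) [-++] → (-1.425, -1.08, -0.501)–(-1.425, -1.08, -0.835)  len=0.3340
  (v2,v4,v0) [+--] → (0.855, -1.08, -0.835)–(-1.425, -1.08, -0.835)  len=2.2800
  (v1,v7,v3) [-++] → (-0.855, -1.08, 0.835)–(-1.425, -1.08, 0.835)  len=0.5700
  (v5,v7,v1) [-+-] → (1.425, -1.08, 0.835)–(-0.855, -1.08, 0.835)  len=2.2800
  (v6,v4,v2) [+-+] → (1.425, -1.08, -0.835)–(0.855, -1.08, -0.835)  len=0.5700
  (v6,v5,v4) [+--] → (1.425, -1.08, 0.501)–(1.425, -1.08, -0.835)  len=1.3360
  (v7,v5,v6) [+-+] → (1.425, -1.08, 0.835)–(1.425, -1.08, 0.501)  len=0.3340

Chained into 1 loop(s):
  loop 1: 8 segments, perimeter = 9.0400
Total perimeter = 9.040

loops=1 perimeter=9.040


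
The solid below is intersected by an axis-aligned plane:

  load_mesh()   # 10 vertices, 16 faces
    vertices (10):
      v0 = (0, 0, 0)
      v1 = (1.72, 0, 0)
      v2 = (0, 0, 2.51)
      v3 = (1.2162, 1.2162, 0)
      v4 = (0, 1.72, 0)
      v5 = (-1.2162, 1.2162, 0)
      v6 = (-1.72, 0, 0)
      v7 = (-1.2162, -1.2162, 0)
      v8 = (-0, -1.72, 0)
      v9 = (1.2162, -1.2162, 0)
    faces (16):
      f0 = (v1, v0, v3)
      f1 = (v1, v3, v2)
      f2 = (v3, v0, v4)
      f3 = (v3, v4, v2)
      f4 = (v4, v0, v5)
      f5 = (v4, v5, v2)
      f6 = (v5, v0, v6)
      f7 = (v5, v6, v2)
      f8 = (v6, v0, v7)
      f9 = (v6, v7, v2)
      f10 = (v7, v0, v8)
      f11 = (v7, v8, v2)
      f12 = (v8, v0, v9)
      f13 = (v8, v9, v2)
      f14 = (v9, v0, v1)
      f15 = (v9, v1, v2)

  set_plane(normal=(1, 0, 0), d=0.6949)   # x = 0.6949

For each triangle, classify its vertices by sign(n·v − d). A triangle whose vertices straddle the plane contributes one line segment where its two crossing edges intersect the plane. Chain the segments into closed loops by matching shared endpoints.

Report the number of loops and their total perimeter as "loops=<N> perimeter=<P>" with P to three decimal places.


loops=1 perimeter=7.097

Straddling triangles (8 of 16):
  (v1,v0,v3) [+-+] → (0.6949, 0, 0)–(0.6949, 0.6949, 0)  len=0.6949
  (v1,v3,v2) [++-] → (0.6949, 0.6949, 1.07586)–(0.6949, 0, 1.49593)  len=0.8120
  (v3,v0,v4) [+--] → (0.6949, 0.6949, 0)–(0.6949, 1.43214, 0)  len=0.7372
  (v3,v4,v2) [+--] → (0.6949, 1.43214, 0)–(0.6949, 0.6949, 1.07586)  len=1.3042
  (v8,v0,v9) [--+] → (0.6949, -0.6949, 0)–(0.6949, -1.43214, 0)  len=0.7372
  (v8,v9,v2) [-+-] → (0.6949, -1.43214, 0)–(0.6949, -0.6949, 1.07586)  len=1.3042
  (v9,v0,v1) [+-+] → (0.6949, -0.6949, 0)–(0.6949, 0, 0)  len=0.6949
  (v9,v1,v2) [++-] → (0.6949, 0, 1.49593)–(0.6949, -0.6949, 1.07586)  len=0.8120

Chained into 1 loop(s):
  loop 1: 8 segments, perimeter = 7.0967
Total perimeter = 7.097


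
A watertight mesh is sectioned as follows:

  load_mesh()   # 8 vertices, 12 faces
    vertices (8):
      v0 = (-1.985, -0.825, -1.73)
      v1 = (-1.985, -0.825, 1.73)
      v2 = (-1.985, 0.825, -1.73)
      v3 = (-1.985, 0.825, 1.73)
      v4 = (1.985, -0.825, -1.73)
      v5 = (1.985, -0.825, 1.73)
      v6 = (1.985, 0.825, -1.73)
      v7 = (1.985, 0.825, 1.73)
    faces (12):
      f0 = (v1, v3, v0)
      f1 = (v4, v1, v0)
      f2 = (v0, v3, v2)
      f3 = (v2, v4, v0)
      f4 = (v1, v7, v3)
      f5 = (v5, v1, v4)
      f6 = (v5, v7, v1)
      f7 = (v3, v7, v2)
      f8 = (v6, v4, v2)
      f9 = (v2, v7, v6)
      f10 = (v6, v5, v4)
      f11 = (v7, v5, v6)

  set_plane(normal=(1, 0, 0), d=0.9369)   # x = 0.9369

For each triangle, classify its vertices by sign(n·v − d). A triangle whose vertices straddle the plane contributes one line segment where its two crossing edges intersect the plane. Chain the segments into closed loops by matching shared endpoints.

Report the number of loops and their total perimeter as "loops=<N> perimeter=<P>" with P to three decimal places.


Straddling triangles (8 of 12):
  (v4,v1,v0) [+--] → (0.9369, -0.825, -0.816543)–(0.9369, -0.825, -1.73)  len=0.9135
  (v2,v4,v0) [-+-] → (0.9369, -0.389392, -1.73)–(0.9369, -0.825, -1.73)  len=0.4356
  (v1,v7,v3) [-+-] → (0.9369, 0.389392, 1.73)–(0.9369, 0.825, 1.73)  len=0.4356
  (v5,v1,v4) [+-+] → (0.9369, -0.825, 1.73)–(0.9369, -0.825, -0.816543)  len=2.5465
  (v5,v7,v1) [++-] → (0.9369, 0.389392, 1.73)–(0.9369, -0.825, 1.73)  len=1.2144
  (v3,v7,v2) [-+-] → (0.9369, 0.825, 1.73)–(0.9369, 0.825, 0.816543)  len=0.9135
  (v6,v4,v2) [++-] → (0.9369, -0.389392, -1.73)–(0.9369, 0.825, -1.73)  len=1.2144
  (v2,v7,v6) [-++] → (0.9369, 0.825, 0.816543)–(0.9369, 0.825, -1.73)  len=2.5465

Chained into 1 loop(s):
  loop 1: 8 segments, perimeter = 10.2200
Total perimeter = 10.220

loops=1 perimeter=10.220


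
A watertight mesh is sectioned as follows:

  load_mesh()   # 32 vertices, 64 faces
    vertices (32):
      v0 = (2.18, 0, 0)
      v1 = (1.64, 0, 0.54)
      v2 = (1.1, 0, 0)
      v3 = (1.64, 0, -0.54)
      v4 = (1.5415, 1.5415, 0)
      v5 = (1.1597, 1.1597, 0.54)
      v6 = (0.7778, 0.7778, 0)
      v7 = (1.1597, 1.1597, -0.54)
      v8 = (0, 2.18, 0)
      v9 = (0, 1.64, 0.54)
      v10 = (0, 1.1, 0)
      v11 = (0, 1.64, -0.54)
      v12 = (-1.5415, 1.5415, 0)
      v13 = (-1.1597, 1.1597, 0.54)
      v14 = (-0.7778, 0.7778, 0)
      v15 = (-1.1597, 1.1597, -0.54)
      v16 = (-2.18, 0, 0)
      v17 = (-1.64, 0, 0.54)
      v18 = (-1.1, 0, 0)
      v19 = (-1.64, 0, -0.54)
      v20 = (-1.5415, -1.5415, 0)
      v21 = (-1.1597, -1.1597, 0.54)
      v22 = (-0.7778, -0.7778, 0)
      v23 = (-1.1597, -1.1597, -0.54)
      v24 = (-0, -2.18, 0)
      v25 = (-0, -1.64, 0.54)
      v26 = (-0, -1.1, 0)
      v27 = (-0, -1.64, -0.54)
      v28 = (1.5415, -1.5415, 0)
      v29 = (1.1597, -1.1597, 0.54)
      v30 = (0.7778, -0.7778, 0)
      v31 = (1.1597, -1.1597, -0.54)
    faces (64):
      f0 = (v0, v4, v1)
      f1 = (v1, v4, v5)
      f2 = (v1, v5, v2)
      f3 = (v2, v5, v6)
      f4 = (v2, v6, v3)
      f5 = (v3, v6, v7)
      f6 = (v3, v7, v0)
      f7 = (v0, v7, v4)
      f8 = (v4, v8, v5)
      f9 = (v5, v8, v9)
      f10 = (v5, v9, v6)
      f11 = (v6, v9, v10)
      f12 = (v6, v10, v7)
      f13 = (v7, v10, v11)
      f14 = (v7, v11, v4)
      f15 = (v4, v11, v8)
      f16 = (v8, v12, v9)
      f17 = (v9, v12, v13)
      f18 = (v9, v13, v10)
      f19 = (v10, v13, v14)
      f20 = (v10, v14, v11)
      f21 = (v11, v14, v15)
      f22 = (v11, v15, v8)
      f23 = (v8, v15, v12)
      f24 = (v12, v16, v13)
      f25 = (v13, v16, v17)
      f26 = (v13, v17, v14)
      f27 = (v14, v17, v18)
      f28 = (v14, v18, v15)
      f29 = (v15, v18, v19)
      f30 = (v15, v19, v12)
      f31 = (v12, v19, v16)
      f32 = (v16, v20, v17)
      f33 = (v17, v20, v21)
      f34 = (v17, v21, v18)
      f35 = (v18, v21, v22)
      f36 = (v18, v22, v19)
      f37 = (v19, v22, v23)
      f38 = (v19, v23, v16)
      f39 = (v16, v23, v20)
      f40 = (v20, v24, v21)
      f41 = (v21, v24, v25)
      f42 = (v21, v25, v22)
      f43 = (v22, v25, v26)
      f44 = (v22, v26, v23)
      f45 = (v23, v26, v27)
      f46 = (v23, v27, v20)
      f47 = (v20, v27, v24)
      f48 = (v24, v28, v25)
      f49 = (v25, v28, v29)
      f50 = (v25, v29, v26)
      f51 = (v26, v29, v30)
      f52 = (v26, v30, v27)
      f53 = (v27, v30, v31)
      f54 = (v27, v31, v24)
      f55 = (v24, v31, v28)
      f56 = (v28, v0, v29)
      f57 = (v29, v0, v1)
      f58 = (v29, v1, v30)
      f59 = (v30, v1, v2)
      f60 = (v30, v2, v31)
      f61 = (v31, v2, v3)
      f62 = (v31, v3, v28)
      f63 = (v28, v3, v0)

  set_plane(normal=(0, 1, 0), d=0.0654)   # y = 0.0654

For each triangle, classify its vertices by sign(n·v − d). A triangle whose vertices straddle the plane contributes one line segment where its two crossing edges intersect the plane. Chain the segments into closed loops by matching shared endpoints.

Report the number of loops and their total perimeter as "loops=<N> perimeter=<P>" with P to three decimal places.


loops=2 perimeter=6.109

Straddling triangles (16 of 64):
  (v0,v4,v1) [-+-] → (2.15291, 0.0654, 0)–(1.63582, 0.0654, 0.51709)  len=0.7313
  (v1,v4,v5) [-++] → (1.63582, 0.0654, 0.51709)–(1.61291, 0.0654, 0.54)  len=0.0324
  (v1,v5,v2) [-+-] → (1.61291, 0.0654, 0.54)–(1.10337, 0.0654, 0.0304527)  len=0.7206
  (v2,v5,v6) [-++] → (1.10337, 0.0654, 0.0304527)–(1.07291, 0.0654, 0)  len=0.0431
  (v2,v6,v3) [-+-] → (1.07291, 0.0654, 0)–(1.5675, 0.0654, -0.494595)  len=0.6995
  (v3,v6,v7) [-++] → (1.5675, 0.0654, -0.494595)–(1.61291, 0.0654, -0.54)  len=0.0642
  (v3,v7,v0) [-+-] → (1.61291, 0.0654, -0.54)–(2.12246, 0.0654, -0.0304527)  len=0.7206
  (v0,v7,v4) [-++] → (2.12246, 0.0654, -0.0304527)–(2.15291, 0.0654, 0)  len=0.0431
  (v12,v16,v13) [+-+] → (-2.15291, 0.0654, 0)–(-2.12246, 0.0654, 0.0304527)  len=0.0431
  (v13,v16,v17) [+--] → (-2.12246, 0.0654, 0.0304527)–(-1.61291, 0.0654, 0.54)  len=0.7206
  (v13,v17,v14) [+-+] → (-1.61291, 0.0654, 0.54)–(-1.5675, 0.0654, 0.494595)  len=0.0642
  (v14,v17,v18) [+--] → (-1.5675, 0.0654, 0.494595)–(-1.07291, 0.0654, 0)  len=0.6995
  (v14,v18,v15) [+-+] → (-1.07291, 0.0654, 0)–(-1.10337, 0.0654, -0.0304527)  len=0.0431
  (v15,v18,v19) [+--] → (-1.10337, 0.0654, -0.0304527)–(-1.61291, 0.0654, -0.54)  len=0.7206
  (v15,v19,v12) [+-+] → (-1.61291, 0.0654, -0.54)–(-1.63582, 0.0654, -0.51709)  len=0.0324
  (v12,v19,v16) [+--] → (-1.63582, 0.0654, -0.51709)–(-2.15291, 0.0654, 0)  len=0.7313

Chained into 2 loop(s):
  loop 1: 8 segments, perimeter = 3.0547
  loop 2: 8 segments, perimeter = 3.0547
Total perimeter = 6.109


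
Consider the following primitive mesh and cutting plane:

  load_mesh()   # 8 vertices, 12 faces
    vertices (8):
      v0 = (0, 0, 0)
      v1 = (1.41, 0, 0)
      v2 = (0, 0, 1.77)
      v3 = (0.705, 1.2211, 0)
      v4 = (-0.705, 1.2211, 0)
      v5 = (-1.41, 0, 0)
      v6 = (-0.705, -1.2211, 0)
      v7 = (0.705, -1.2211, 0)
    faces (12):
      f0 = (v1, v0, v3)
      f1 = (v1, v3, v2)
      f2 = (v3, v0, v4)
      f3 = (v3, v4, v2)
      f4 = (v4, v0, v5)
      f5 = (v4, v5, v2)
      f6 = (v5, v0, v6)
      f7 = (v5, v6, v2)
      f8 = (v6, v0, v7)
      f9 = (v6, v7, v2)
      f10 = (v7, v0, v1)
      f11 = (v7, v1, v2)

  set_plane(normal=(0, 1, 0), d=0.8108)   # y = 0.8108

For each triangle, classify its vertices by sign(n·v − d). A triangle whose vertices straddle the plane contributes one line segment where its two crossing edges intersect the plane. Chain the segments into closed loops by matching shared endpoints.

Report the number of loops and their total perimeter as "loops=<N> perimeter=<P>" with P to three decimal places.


loops=1 perimeter=4.341

Straddling triangles (6 of 12):
  (v1,v0,v3) [--+] → (0.468114, 0.8108, 0)–(0.941886, 0.8108, 0)  len=0.4738
  (v1,v3,v2) [-+-] → (0.941886, 0.8108, 0)–(0.468114, 0.8108, 0.594735)  len=0.7604
  (v3,v0,v4) [+-+] → (0.468114, 0.8108, 0)–(-0.468114, 0.8108, 0)  len=0.9362
  (v3,v4,v2) [++-] → (-0.468114, 0.8108, 0.594735)–(0.468114, 0.8108, 0.594735)  len=0.9362
  (v4,v0,v5) [+--] → (-0.468114, 0.8108, 0)–(-0.941886, 0.8108, 0)  len=0.4738
  (v4,v5,v2) [+--] → (-0.941886, 0.8108, 0)–(-0.468114, 0.8108, 0.594735)  len=0.7604

Chained into 1 loop(s):
  loop 1: 6 segments, perimeter = 4.3407
Total perimeter = 4.341


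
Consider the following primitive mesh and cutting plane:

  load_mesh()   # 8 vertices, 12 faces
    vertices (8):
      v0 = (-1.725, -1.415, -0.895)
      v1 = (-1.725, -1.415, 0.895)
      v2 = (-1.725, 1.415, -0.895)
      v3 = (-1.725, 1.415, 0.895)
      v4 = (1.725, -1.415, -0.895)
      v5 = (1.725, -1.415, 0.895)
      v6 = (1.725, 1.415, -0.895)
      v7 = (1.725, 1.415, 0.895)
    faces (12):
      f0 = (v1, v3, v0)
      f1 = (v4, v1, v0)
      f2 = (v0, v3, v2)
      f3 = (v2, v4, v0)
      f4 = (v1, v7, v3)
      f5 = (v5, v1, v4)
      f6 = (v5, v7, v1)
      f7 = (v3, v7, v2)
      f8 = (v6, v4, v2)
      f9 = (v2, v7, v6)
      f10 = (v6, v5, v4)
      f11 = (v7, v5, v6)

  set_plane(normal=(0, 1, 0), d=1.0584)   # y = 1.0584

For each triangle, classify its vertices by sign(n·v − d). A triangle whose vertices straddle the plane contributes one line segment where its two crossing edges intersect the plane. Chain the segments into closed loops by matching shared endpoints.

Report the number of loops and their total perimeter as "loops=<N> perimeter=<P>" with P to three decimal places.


Straddling triangles (8 of 12):
  (v1,v3,v0) [-+-] → (-1.725, 1.0584, 0.895)–(-1.725, 1.0584, 0.669447)  len=0.2256
  (v0,v3,v2) [-++] → (-1.725, 1.0584, 0.669447)–(-1.725, 1.0584, -0.895)  len=1.5644
  (v2,v4,v0) [+--] → (-1.29028, 1.0584, -0.895)–(-1.725, 1.0584, -0.895)  len=0.4347
  (v1,v7,v3) [-++] → (1.29028, 1.0584, 0.895)–(-1.725, 1.0584, 0.895)  len=3.0153
  (v5,v7,v1) [-+-] → (1.725, 1.0584, 0.895)–(1.29028, 1.0584, 0.895)  len=0.4347
  (v6,v4,v2) [+-+] → (1.725, 1.0584, -0.895)–(-1.29028, 1.0584, -0.895)  len=3.0153
  (v6,v5,v4) [+--] → (1.725, 1.0584, -0.669447)–(1.725, 1.0584, -0.895)  len=0.2256
  (v7,v5,v6) [+-+] → (1.725, 1.0584, 0.895)–(1.725, 1.0584, -0.669447)  len=1.5644

Chained into 1 loop(s):
  loop 1: 8 segments, perimeter = 10.4800
Total perimeter = 10.480

loops=1 perimeter=10.480


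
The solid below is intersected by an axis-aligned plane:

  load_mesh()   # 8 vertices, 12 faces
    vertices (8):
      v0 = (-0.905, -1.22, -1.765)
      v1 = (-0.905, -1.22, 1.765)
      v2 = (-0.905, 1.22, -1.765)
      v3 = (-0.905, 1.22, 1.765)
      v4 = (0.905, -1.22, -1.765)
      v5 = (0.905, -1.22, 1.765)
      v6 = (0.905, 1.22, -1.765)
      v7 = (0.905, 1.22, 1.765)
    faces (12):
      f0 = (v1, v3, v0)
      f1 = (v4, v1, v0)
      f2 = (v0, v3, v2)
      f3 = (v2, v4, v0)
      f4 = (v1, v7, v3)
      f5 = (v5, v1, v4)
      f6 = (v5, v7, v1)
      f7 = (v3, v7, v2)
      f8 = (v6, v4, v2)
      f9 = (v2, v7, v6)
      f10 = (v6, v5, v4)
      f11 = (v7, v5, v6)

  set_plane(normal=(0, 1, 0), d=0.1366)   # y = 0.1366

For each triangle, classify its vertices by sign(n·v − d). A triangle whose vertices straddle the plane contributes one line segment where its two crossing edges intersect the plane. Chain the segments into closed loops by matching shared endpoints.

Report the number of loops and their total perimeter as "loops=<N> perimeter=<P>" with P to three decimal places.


Straddling triangles (8 of 12):
  (v1,v3,v0) [-+-] → (-0.905, 0.1366, 1.765)–(-0.905, 0.1366, 0.197622)  len=1.5674
  (v0,v3,v2) [-++] → (-0.905, 0.1366, 0.197622)–(-0.905, 0.1366, -1.765)  len=1.9626
  (v2,v4,v0) [+--] → (-0.10133, 0.1366, -1.765)–(-0.905, 0.1366, -1.765)  len=0.8037
  (v1,v7,v3) [-++] → (0.10133, 0.1366, 1.765)–(-0.905, 0.1366, 1.765)  len=1.0063
  (v5,v7,v1) [-+-] → (0.905, 0.1366, 1.765)–(0.10133, 0.1366, 1.765)  len=0.8037
  (v6,v4,v2) [+-+] → (0.905, 0.1366, -1.765)–(-0.10133, 0.1366, -1.765)  len=1.0063
  (v6,v5,v4) [+--] → (0.905, 0.1366, -0.197622)–(0.905, 0.1366, -1.765)  len=1.5674
  (v7,v5,v6) [+-+] → (0.905, 0.1366, 1.765)–(0.905, 0.1366, -0.197622)  len=1.9626

Chained into 1 loop(s):
  loop 1: 8 segments, perimeter = 10.6800
Total perimeter = 10.680

loops=1 perimeter=10.680
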